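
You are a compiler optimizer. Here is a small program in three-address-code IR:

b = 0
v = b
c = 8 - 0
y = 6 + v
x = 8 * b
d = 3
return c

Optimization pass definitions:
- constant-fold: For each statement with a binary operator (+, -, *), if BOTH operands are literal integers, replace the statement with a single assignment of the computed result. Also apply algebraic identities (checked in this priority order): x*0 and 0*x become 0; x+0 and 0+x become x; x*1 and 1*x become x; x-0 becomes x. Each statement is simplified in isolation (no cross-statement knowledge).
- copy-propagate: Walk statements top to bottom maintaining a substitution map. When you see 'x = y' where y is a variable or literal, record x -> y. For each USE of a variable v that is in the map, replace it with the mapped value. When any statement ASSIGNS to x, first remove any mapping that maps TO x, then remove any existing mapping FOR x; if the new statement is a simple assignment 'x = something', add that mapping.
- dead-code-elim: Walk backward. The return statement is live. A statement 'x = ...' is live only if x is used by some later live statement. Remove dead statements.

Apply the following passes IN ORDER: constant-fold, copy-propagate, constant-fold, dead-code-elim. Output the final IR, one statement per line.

Initial IR:
  b = 0
  v = b
  c = 8 - 0
  y = 6 + v
  x = 8 * b
  d = 3
  return c
After constant-fold (7 stmts):
  b = 0
  v = b
  c = 8
  y = 6 + v
  x = 8 * b
  d = 3
  return c
After copy-propagate (7 stmts):
  b = 0
  v = 0
  c = 8
  y = 6 + 0
  x = 8 * 0
  d = 3
  return 8
After constant-fold (7 stmts):
  b = 0
  v = 0
  c = 8
  y = 6
  x = 0
  d = 3
  return 8
After dead-code-elim (1 stmts):
  return 8

Answer: return 8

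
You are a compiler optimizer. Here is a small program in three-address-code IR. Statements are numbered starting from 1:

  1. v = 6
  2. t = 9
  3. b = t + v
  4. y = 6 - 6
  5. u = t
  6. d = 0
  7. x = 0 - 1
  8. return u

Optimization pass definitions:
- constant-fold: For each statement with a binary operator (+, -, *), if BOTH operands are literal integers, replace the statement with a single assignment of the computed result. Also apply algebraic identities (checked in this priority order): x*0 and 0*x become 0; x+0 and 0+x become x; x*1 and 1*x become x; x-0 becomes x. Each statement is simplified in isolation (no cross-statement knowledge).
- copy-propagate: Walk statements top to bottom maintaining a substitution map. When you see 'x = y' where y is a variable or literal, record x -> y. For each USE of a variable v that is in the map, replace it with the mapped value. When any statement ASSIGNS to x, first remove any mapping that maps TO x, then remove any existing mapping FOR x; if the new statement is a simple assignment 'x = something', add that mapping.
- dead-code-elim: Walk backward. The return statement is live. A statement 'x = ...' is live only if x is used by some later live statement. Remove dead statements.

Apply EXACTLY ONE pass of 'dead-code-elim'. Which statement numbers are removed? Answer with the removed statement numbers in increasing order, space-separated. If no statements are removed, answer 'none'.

Answer: 1 3 4 6 7

Derivation:
Backward liveness scan:
Stmt 1 'v = 6': DEAD (v not in live set [])
Stmt 2 't = 9': KEEP (t is live); live-in = []
Stmt 3 'b = t + v': DEAD (b not in live set ['t'])
Stmt 4 'y = 6 - 6': DEAD (y not in live set ['t'])
Stmt 5 'u = t': KEEP (u is live); live-in = ['t']
Stmt 6 'd = 0': DEAD (d not in live set ['u'])
Stmt 7 'x = 0 - 1': DEAD (x not in live set ['u'])
Stmt 8 'return u': KEEP (return); live-in = ['u']
Removed statement numbers: [1, 3, 4, 6, 7]
Surviving IR:
  t = 9
  u = t
  return u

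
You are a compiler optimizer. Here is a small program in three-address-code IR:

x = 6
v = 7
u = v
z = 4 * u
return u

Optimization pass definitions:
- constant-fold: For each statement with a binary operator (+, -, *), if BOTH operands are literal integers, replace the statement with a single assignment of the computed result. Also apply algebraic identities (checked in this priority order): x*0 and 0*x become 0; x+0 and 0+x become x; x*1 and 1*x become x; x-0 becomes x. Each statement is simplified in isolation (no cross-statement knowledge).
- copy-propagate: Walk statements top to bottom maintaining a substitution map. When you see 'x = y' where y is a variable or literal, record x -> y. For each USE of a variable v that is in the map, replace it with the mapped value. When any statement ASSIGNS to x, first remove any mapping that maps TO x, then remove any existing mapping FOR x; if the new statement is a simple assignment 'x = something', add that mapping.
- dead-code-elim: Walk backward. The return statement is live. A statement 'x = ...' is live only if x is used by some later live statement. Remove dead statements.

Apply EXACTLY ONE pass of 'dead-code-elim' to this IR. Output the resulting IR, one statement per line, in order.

Answer: v = 7
u = v
return u

Derivation:
Applying dead-code-elim statement-by-statement:
  [5] return u  -> KEEP (return); live=['u']
  [4] z = 4 * u  -> DEAD (z not live)
  [3] u = v  -> KEEP; live=['v']
  [2] v = 7  -> KEEP; live=[]
  [1] x = 6  -> DEAD (x not live)
Result (3 stmts):
  v = 7
  u = v
  return u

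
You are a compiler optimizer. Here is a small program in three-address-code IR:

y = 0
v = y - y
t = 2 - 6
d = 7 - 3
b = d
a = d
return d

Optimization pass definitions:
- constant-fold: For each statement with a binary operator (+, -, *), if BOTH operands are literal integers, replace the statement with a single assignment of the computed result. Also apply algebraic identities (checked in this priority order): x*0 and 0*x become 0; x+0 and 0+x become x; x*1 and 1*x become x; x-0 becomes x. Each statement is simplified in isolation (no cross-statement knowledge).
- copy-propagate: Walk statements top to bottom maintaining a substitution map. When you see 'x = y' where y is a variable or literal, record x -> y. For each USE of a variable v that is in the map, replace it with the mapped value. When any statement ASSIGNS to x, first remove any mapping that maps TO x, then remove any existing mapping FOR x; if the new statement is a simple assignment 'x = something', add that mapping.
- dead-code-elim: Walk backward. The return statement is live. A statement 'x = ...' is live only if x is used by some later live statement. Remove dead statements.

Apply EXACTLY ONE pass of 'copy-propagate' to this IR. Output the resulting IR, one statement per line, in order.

Answer: y = 0
v = 0 - 0
t = 2 - 6
d = 7 - 3
b = d
a = d
return d

Derivation:
Applying copy-propagate statement-by-statement:
  [1] y = 0  (unchanged)
  [2] v = y - y  -> v = 0 - 0
  [3] t = 2 - 6  (unchanged)
  [4] d = 7 - 3  (unchanged)
  [5] b = d  (unchanged)
  [6] a = d  (unchanged)
  [7] return d  (unchanged)
Result (7 stmts):
  y = 0
  v = 0 - 0
  t = 2 - 6
  d = 7 - 3
  b = d
  a = d
  return d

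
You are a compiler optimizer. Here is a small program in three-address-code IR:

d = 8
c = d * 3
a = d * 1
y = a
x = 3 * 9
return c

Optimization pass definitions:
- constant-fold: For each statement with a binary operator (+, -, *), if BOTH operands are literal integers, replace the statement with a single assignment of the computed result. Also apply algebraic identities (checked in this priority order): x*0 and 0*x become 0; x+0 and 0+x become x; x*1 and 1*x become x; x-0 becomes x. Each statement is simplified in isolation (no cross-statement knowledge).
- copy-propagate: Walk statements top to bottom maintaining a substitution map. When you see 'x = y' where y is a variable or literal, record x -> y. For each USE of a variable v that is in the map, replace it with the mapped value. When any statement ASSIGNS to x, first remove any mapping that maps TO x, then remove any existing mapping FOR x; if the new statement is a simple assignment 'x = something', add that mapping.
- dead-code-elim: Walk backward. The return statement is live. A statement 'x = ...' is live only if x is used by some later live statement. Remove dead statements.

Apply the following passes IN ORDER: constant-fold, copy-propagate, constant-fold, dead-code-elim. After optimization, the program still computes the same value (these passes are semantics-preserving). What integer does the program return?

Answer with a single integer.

Answer: 24

Derivation:
Initial IR:
  d = 8
  c = d * 3
  a = d * 1
  y = a
  x = 3 * 9
  return c
After constant-fold (6 stmts):
  d = 8
  c = d * 3
  a = d
  y = a
  x = 27
  return c
After copy-propagate (6 stmts):
  d = 8
  c = 8 * 3
  a = 8
  y = 8
  x = 27
  return c
After constant-fold (6 stmts):
  d = 8
  c = 24
  a = 8
  y = 8
  x = 27
  return c
After dead-code-elim (2 stmts):
  c = 24
  return c
Evaluate:
  d = 8  =>  d = 8
  c = d * 3  =>  c = 24
  a = d * 1  =>  a = 8
  y = a  =>  y = 8
  x = 3 * 9  =>  x = 27
  return c = 24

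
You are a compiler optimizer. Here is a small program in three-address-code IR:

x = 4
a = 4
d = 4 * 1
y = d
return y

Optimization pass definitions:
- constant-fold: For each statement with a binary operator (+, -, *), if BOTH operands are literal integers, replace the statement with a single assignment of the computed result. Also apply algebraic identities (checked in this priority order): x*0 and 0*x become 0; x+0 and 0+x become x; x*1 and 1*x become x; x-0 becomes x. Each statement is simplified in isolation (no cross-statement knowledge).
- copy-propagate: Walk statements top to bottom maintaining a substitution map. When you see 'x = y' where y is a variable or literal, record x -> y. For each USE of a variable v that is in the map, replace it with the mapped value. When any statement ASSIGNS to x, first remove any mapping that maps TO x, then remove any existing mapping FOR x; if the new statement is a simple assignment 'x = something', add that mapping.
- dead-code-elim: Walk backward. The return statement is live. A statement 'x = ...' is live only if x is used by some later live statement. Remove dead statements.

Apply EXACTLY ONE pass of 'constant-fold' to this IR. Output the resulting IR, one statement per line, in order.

Applying constant-fold statement-by-statement:
  [1] x = 4  (unchanged)
  [2] a = 4  (unchanged)
  [3] d = 4 * 1  -> d = 4
  [4] y = d  (unchanged)
  [5] return y  (unchanged)
Result (5 stmts):
  x = 4
  a = 4
  d = 4
  y = d
  return y

Answer: x = 4
a = 4
d = 4
y = d
return y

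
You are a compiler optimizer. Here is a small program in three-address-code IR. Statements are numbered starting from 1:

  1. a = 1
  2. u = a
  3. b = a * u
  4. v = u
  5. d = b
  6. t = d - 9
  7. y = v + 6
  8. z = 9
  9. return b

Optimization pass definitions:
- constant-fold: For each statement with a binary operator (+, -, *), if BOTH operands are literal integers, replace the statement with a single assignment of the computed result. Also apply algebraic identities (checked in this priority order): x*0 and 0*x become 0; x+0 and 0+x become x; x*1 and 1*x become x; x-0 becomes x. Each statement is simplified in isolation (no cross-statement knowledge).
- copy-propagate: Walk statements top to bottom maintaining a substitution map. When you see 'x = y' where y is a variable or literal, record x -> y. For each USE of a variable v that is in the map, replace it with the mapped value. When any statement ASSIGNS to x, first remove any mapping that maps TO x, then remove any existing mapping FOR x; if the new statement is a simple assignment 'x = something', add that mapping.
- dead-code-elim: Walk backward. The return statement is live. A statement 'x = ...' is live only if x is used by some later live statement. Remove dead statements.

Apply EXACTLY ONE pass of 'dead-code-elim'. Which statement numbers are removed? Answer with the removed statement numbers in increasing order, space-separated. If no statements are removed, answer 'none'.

Backward liveness scan:
Stmt 1 'a = 1': KEEP (a is live); live-in = []
Stmt 2 'u = a': KEEP (u is live); live-in = ['a']
Stmt 3 'b = a * u': KEEP (b is live); live-in = ['a', 'u']
Stmt 4 'v = u': DEAD (v not in live set ['b'])
Stmt 5 'd = b': DEAD (d not in live set ['b'])
Stmt 6 't = d - 9': DEAD (t not in live set ['b'])
Stmt 7 'y = v + 6': DEAD (y not in live set ['b'])
Stmt 8 'z = 9': DEAD (z not in live set ['b'])
Stmt 9 'return b': KEEP (return); live-in = ['b']
Removed statement numbers: [4, 5, 6, 7, 8]
Surviving IR:
  a = 1
  u = a
  b = a * u
  return b

Answer: 4 5 6 7 8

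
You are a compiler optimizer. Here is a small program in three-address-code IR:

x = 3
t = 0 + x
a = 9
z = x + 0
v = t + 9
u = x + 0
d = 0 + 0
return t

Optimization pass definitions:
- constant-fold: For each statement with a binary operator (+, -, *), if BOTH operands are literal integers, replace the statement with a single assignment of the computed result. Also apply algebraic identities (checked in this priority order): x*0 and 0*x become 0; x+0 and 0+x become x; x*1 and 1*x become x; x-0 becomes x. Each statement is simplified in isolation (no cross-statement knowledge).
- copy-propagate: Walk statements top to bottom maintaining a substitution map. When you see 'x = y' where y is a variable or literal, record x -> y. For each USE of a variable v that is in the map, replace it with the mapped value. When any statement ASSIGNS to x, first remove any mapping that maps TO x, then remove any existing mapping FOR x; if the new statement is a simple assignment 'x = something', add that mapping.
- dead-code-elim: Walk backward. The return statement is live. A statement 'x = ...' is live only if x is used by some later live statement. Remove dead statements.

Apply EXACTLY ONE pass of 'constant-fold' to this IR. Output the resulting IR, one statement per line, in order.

Applying constant-fold statement-by-statement:
  [1] x = 3  (unchanged)
  [2] t = 0 + x  -> t = x
  [3] a = 9  (unchanged)
  [4] z = x + 0  -> z = x
  [5] v = t + 9  (unchanged)
  [6] u = x + 0  -> u = x
  [7] d = 0 + 0  -> d = 0
  [8] return t  (unchanged)
Result (8 stmts):
  x = 3
  t = x
  a = 9
  z = x
  v = t + 9
  u = x
  d = 0
  return t

Answer: x = 3
t = x
a = 9
z = x
v = t + 9
u = x
d = 0
return t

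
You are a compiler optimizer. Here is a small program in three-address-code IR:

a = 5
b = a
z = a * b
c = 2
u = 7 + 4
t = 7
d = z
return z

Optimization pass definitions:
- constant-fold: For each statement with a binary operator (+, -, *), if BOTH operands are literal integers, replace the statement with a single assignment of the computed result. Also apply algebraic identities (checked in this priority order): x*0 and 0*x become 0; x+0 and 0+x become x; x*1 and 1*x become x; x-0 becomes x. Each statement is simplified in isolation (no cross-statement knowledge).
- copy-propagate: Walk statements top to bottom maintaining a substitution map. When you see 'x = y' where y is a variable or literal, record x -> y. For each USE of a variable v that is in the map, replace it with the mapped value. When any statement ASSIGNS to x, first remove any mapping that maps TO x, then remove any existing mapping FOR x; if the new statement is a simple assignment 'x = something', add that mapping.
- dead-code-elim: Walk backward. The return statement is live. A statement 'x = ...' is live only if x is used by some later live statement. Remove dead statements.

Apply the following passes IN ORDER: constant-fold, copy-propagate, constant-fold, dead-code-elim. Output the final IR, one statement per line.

Answer: z = 25
return z

Derivation:
Initial IR:
  a = 5
  b = a
  z = a * b
  c = 2
  u = 7 + 4
  t = 7
  d = z
  return z
After constant-fold (8 stmts):
  a = 5
  b = a
  z = a * b
  c = 2
  u = 11
  t = 7
  d = z
  return z
After copy-propagate (8 stmts):
  a = 5
  b = 5
  z = 5 * 5
  c = 2
  u = 11
  t = 7
  d = z
  return z
After constant-fold (8 stmts):
  a = 5
  b = 5
  z = 25
  c = 2
  u = 11
  t = 7
  d = z
  return z
After dead-code-elim (2 stmts):
  z = 25
  return z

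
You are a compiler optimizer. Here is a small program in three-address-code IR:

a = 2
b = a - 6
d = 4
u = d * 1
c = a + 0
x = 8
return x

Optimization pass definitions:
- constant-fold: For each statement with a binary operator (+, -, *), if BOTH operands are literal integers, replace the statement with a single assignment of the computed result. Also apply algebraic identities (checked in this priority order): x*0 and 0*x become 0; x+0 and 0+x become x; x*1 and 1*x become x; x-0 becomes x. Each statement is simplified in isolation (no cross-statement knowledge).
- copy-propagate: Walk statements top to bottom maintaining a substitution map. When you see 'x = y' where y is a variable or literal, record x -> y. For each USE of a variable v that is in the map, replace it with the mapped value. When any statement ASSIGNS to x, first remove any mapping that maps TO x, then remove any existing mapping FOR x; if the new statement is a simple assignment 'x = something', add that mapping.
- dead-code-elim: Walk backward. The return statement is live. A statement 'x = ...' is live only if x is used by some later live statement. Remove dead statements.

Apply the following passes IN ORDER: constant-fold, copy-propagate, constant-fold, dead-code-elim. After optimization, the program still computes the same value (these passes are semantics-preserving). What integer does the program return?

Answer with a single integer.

Initial IR:
  a = 2
  b = a - 6
  d = 4
  u = d * 1
  c = a + 0
  x = 8
  return x
After constant-fold (7 stmts):
  a = 2
  b = a - 6
  d = 4
  u = d
  c = a
  x = 8
  return x
After copy-propagate (7 stmts):
  a = 2
  b = 2 - 6
  d = 4
  u = 4
  c = 2
  x = 8
  return 8
After constant-fold (7 stmts):
  a = 2
  b = -4
  d = 4
  u = 4
  c = 2
  x = 8
  return 8
After dead-code-elim (1 stmts):
  return 8
Evaluate:
  a = 2  =>  a = 2
  b = a - 6  =>  b = -4
  d = 4  =>  d = 4
  u = d * 1  =>  u = 4
  c = a + 0  =>  c = 2
  x = 8  =>  x = 8
  return x = 8

Answer: 8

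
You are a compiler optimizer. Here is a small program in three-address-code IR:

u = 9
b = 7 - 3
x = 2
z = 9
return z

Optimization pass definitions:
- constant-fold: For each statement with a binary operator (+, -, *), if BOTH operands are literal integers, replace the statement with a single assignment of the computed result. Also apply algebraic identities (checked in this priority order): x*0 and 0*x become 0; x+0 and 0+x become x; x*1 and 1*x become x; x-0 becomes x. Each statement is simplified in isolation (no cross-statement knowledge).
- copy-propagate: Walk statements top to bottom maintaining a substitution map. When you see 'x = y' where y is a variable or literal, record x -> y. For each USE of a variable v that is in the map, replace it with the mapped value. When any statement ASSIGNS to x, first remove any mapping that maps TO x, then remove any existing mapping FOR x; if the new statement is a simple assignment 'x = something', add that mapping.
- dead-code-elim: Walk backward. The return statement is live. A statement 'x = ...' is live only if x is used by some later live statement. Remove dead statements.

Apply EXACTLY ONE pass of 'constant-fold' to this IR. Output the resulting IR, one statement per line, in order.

Applying constant-fold statement-by-statement:
  [1] u = 9  (unchanged)
  [2] b = 7 - 3  -> b = 4
  [3] x = 2  (unchanged)
  [4] z = 9  (unchanged)
  [5] return z  (unchanged)
Result (5 stmts):
  u = 9
  b = 4
  x = 2
  z = 9
  return z

Answer: u = 9
b = 4
x = 2
z = 9
return z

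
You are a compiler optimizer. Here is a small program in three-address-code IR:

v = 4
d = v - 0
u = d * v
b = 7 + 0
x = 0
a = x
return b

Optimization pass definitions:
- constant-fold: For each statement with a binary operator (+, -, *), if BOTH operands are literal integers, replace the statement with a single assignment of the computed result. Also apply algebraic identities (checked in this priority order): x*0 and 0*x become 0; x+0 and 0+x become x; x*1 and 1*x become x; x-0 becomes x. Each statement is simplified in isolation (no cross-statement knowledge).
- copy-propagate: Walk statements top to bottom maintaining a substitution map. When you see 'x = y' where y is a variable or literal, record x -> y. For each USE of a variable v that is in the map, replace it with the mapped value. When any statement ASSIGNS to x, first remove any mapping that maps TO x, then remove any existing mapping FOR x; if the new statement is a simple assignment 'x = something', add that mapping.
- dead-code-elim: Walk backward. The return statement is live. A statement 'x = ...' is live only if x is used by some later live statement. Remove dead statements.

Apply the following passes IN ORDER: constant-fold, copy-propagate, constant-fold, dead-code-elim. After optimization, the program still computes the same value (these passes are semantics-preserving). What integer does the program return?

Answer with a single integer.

Answer: 7

Derivation:
Initial IR:
  v = 4
  d = v - 0
  u = d * v
  b = 7 + 0
  x = 0
  a = x
  return b
After constant-fold (7 stmts):
  v = 4
  d = v
  u = d * v
  b = 7
  x = 0
  a = x
  return b
After copy-propagate (7 stmts):
  v = 4
  d = 4
  u = 4 * 4
  b = 7
  x = 0
  a = 0
  return 7
After constant-fold (7 stmts):
  v = 4
  d = 4
  u = 16
  b = 7
  x = 0
  a = 0
  return 7
After dead-code-elim (1 stmts):
  return 7
Evaluate:
  v = 4  =>  v = 4
  d = v - 0  =>  d = 4
  u = d * v  =>  u = 16
  b = 7 + 0  =>  b = 7
  x = 0  =>  x = 0
  a = x  =>  a = 0
  return b = 7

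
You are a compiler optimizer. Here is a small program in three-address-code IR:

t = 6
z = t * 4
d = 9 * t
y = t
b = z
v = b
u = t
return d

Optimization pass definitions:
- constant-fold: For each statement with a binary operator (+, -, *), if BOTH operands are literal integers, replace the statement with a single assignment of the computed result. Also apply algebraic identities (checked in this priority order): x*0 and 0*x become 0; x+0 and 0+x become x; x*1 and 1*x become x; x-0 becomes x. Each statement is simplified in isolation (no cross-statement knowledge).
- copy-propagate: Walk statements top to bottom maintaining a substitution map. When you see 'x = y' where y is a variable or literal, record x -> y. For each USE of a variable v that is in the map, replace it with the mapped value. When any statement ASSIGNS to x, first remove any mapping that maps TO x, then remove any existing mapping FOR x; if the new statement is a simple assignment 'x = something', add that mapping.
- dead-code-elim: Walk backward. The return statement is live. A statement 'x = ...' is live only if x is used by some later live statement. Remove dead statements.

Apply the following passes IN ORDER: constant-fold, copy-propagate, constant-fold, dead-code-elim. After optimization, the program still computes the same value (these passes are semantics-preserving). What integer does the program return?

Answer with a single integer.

Answer: 54

Derivation:
Initial IR:
  t = 6
  z = t * 4
  d = 9 * t
  y = t
  b = z
  v = b
  u = t
  return d
After constant-fold (8 stmts):
  t = 6
  z = t * 4
  d = 9 * t
  y = t
  b = z
  v = b
  u = t
  return d
After copy-propagate (8 stmts):
  t = 6
  z = 6 * 4
  d = 9 * 6
  y = 6
  b = z
  v = z
  u = 6
  return d
After constant-fold (8 stmts):
  t = 6
  z = 24
  d = 54
  y = 6
  b = z
  v = z
  u = 6
  return d
After dead-code-elim (2 stmts):
  d = 54
  return d
Evaluate:
  t = 6  =>  t = 6
  z = t * 4  =>  z = 24
  d = 9 * t  =>  d = 54
  y = t  =>  y = 6
  b = z  =>  b = 24
  v = b  =>  v = 24
  u = t  =>  u = 6
  return d = 54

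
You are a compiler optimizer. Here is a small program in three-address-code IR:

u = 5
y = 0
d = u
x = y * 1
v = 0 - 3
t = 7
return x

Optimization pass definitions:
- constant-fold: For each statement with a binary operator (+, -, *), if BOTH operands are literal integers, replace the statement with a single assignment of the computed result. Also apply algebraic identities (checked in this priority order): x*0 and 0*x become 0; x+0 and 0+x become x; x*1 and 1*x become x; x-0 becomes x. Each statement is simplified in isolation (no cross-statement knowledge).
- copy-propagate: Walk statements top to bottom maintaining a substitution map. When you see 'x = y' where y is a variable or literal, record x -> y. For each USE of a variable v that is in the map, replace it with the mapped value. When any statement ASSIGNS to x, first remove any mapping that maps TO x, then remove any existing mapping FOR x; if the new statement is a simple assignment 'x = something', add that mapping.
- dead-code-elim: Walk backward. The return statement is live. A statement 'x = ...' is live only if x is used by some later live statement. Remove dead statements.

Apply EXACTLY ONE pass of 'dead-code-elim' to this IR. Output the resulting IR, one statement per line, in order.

Answer: y = 0
x = y * 1
return x

Derivation:
Applying dead-code-elim statement-by-statement:
  [7] return x  -> KEEP (return); live=['x']
  [6] t = 7  -> DEAD (t not live)
  [5] v = 0 - 3  -> DEAD (v not live)
  [4] x = y * 1  -> KEEP; live=['y']
  [3] d = u  -> DEAD (d not live)
  [2] y = 0  -> KEEP; live=[]
  [1] u = 5  -> DEAD (u not live)
Result (3 stmts):
  y = 0
  x = y * 1
  return x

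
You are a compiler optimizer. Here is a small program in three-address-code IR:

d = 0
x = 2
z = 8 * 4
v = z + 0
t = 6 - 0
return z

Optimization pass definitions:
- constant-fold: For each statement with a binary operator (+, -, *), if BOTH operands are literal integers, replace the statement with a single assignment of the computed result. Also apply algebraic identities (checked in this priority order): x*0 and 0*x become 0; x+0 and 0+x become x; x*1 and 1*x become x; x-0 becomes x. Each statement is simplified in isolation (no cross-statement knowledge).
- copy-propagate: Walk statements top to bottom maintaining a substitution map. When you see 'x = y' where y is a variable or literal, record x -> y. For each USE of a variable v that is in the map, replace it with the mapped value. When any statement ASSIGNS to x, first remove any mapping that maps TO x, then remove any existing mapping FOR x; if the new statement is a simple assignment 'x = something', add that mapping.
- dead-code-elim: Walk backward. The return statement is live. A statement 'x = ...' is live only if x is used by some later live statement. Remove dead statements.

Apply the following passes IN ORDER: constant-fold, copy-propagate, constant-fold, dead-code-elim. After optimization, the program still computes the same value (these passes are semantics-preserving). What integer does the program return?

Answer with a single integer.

Initial IR:
  d = 0
  x = 2
  z = 8 * 4
  v = z + 0
  t = 6 - 0
  return z
After constant-fold (6 stmts):
  d = 0
  x = 2
  z = 32
  v = z
  t = 6
  return z
After copy-propagate (6 stmts):
  d = 0
  x = 2
  z = 32
  v = 32
  t = 6
  return 32
After constant-fold (6 stmts):
  d = 0
  x = 2
  z = 32
  v = 32
  t = 6
  return 32
After dead-code-elim (1 stmts):
  return 32
Evaluate:
  d = 0  =>  d = 0
  x = 2  =>  x = 2
  z = 8 * 4  =>  z = 32
  v = z + 0  =>  v = 32
  t = 6 - 0  =>  t = 6
  return z = 32

Answer: 32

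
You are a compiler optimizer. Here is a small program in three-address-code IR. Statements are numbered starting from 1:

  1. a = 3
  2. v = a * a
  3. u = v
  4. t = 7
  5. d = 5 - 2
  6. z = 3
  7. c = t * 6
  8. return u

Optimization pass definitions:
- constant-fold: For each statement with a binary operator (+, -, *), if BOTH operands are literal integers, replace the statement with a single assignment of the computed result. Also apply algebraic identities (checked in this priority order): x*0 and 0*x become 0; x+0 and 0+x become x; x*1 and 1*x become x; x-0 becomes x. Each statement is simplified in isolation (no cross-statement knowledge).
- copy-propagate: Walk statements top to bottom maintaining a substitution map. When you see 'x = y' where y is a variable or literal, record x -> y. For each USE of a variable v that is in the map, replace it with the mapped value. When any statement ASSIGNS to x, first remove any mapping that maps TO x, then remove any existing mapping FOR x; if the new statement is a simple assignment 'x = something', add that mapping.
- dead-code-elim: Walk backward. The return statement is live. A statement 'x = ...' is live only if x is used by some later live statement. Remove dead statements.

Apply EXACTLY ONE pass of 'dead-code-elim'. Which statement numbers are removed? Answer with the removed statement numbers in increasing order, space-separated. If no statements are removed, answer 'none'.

Answer: 4 5 6 7

Derivation:
Backward liveness scan:
Stmt 1 'a = 3': KEEP (a is live); live-in = []
Stmt 2 'v = a * a': KEEP (v is live); live-in = ['a']
Stmt 3 'u = v': KEEP (u is live); live-in = ['v']
Stmt 4 't = 7': DEAD (t not in live set ['u'])
Stmt 5 'd = 5 - 2': DEAD (d not in live set ['u'])
Stmt 6 'z = 3': DEAD (z not in live set ['u'])
Stmt 7 'c = t * 6': DEAD (c not in live set ['u'])
Stmt 8 'return u': KEEP (return); live-in = ['u']
Removed statement numbers: [4, 5, 6, 7]
Surviving IR:
  a = 3
  v = a * a
  u = v
  return u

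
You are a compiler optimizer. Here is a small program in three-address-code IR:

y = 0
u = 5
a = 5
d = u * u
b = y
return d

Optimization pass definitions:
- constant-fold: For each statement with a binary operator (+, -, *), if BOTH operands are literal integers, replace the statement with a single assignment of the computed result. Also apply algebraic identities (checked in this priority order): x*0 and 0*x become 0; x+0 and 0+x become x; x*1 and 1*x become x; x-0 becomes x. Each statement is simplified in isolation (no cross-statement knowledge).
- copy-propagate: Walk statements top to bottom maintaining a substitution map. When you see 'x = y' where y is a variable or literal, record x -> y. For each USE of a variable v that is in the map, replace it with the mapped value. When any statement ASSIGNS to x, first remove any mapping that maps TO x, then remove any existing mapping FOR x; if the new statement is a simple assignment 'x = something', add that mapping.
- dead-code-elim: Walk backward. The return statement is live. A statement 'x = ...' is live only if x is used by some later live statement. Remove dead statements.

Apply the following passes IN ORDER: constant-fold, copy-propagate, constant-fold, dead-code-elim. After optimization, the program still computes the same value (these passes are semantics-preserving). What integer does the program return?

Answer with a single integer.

Initial IR:
  y = 0
  u = 5
  a = 5
  d = u * u
  b = y
  return d
After constant-fold (6 stmts):
  y = 0
  u = 5
  a = 5
  d = u * u
  b = y
  return d
After copy-propagate (6 stmts):
  y = 0
  u = 5
  a = 5
  d = 5 * 5
  b = 0
  return d
After constant-fold (6 stmts):
  y = 0
  u = 5
  a = 5
  d = 25
  b = 0
  return d
After dead-code-elim (2 stmts):
  d = 25
  return d
Evaluate:
  y = 0  =>  y = 0
  u = 5  =>  u = 5
  a = 5  =>  a = 5
  d = u * u  =>  d = 25
  b = y  =>  b = 0
  return d = 25

Answer: 25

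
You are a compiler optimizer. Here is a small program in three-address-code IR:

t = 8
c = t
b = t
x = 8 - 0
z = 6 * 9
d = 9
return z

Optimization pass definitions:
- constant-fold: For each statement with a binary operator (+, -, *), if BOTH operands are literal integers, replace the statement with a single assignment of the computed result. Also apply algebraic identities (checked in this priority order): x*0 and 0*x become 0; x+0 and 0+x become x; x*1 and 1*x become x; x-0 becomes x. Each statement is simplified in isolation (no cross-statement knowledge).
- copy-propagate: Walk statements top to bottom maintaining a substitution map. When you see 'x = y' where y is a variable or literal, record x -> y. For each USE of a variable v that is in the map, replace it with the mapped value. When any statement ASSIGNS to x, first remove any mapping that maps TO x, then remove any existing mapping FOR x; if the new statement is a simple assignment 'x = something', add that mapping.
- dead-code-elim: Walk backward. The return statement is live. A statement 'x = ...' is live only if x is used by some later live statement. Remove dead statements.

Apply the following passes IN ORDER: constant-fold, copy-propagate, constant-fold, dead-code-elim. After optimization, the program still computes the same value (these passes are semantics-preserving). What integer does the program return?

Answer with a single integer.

Answer: 54

Derivation:
Initial IR:
  t = 8
  c = t
  b = t
  x = 8 - 0
  z = 6 * 9
  d = 9
  return z
After constant-fold (7 stmts):
  t = 8
  c = t
  b = t
  x = 8
  z = 54
  d = 9
  return z
After copy-propagate (7 stmts):
  t = 8
  c = 8
  b = 8
  x = 8
  z = 54
  d = 9
  return 54
After constant-fold (7 stmts):
  t = 8
  c = 8
  b = 8
  x = 8
  z = 54
  d = 9
  return 54
After dead-code-elim (1 stmts):
  return 54
Evaluate:
  t = 8  =>  t = 8
  c = t  =>  c = 8
  b = t  =>  b = 8
  x = 8 - 0  =>  x = 8
  z = 6 * 9  =>  z = 54
  d = 9  =>  d = 9
  return z = 54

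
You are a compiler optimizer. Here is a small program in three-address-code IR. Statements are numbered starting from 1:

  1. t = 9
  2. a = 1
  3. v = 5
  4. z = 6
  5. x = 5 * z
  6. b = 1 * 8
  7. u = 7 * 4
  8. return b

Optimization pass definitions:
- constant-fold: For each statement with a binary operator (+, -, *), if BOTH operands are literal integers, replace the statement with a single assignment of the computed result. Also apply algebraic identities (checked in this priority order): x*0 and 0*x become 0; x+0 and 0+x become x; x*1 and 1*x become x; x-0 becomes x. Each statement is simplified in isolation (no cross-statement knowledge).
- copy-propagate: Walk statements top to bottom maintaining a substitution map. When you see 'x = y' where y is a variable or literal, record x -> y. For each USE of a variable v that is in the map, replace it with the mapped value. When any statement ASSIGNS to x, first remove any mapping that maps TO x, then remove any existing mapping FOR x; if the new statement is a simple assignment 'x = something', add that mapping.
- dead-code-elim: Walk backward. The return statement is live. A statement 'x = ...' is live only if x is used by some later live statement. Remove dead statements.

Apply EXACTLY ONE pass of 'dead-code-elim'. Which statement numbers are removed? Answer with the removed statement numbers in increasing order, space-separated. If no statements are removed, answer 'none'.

Backward liveness scan:
Stmt 1 't = 9': DEAD (t not in live set [])
Stmt 2 'a = 1': DEAD (a not in live set [])
Stmt 3 'v = 5': DEAD (v not in live set [])
Stmt 4 'z = 6': DEAD (z not in live set [])
Stmt 5 'x = 5 * z': DEAD (x not in live set [])
Stmt 6 'b = 1 * 8': KEEP (b is live); live-in = []
Stmt 7 'u = 7 * 4': DEAD (u not in live set ['b'])
Stmt 8 'return b': KEEP (return); live-in = ['b']
Removed statement numbers: [1, 2, 3, 4, 5, 7]
Surviving IR:
  b = 1 * 8
  return b

Answer: 1 2 3 4 5 7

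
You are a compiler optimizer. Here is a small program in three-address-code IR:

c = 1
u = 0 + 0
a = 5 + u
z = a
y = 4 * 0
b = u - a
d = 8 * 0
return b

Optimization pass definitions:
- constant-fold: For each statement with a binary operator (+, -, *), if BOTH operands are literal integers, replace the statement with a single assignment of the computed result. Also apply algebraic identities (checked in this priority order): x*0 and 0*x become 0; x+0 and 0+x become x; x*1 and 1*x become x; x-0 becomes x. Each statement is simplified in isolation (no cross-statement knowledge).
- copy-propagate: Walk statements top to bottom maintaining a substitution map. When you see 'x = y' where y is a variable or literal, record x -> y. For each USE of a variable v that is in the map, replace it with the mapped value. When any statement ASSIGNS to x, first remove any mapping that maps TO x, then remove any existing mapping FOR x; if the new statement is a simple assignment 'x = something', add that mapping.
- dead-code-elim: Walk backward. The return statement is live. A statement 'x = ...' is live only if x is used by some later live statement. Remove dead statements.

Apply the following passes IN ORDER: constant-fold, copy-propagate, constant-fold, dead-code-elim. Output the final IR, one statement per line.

Initial IR:
  c = 1
  u = 0 + 0
  a = 5 + u
  z = a
  y = 4 * 0
  b = u - a
  d = 8 * 0
  return b
After constant-fold (8 stmts):
  c = 1
  u = 0
  a = 5 + u
  z = a
  y = 0
  b = u - a
  d = 0
  return b
After copy-propagate (8 stmts):
  c = 1
  u = 0
  a = 5 + 0
  z = a
  y = 0
  b = 0 - a
  d = 0
  return b
After constant-fold (8 stmts):
  c = 1
  u = 0
  a = 5
  z = a
  y = 0
  b = 0 - a
  d = 0
  return b
After dead-code-elim (3 stmts):
  a = 5
  b = 0 - a
  return b

Answer: a = 5
b = 0 - a
return b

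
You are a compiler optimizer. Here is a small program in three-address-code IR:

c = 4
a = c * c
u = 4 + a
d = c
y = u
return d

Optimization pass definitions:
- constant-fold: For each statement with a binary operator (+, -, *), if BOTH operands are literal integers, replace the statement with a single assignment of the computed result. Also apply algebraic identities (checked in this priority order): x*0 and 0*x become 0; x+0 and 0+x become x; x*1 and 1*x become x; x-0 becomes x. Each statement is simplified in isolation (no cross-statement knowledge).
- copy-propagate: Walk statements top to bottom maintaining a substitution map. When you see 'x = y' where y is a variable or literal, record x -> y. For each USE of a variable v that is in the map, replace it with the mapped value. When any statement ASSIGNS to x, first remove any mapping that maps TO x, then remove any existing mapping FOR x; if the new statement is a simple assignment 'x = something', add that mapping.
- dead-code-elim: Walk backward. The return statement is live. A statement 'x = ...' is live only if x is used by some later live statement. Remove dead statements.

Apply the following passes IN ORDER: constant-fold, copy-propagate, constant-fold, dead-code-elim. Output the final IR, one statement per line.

Answer: return 4

Derivation:
Initial IR:
  c = 4
  a = c * c
  u = 4 + a
  d = c
  y = u
  return d
After constant-fold (6 stmts):
  c = 4
  a = c * c
  u = 4 + a
  d = c
  y = u
  return d
After copy-propagate (6 stmts):
  c = 4
  a = 4 * 4
  u = 4 + a
  d = 4
  y = u
  return 4
After constant-fold (6 stmts):
  c = 4
  a = 16
  u = 4 + a
  d = 4
  y = u
  return 4
After dead-code-elim (1 stmts):
  return 4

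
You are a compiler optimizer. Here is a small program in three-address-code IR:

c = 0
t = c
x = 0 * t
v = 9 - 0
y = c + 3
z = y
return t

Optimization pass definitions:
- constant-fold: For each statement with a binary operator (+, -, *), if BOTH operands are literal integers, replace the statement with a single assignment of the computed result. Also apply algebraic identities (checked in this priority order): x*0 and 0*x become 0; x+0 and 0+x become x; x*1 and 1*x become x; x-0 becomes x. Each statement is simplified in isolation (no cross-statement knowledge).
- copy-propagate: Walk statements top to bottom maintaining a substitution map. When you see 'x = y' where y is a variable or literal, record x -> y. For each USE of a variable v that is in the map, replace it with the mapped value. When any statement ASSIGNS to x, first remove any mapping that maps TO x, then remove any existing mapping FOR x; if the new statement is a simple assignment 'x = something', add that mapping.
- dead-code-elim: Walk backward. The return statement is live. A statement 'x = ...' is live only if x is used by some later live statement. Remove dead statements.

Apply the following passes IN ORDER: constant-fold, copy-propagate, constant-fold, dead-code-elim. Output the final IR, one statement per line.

Answer: return 0

Derivation:
Initial IR:
  c = 0
  t = c
  x = 0 * t
  v = 9 - 0
  y = c + 3
  z = y
  return t
After constant-fold (7 stmts):
  c = 0
  t = c
  x = 0
  v = 9
  y = c + 3
  z = y
  return t
After copy-propagate (7 stmts):
  c = 0
  t = 0
  x = 0
  v = 9
  y = 0 + 3
  z = y
  return 0
After constant-fold (7 stmts):
  c = 0
  t = 0
  x = 0
  v = 9
  y = 3
  z = y
  return 0
After dead-code-elim (1 stmts):
  return 0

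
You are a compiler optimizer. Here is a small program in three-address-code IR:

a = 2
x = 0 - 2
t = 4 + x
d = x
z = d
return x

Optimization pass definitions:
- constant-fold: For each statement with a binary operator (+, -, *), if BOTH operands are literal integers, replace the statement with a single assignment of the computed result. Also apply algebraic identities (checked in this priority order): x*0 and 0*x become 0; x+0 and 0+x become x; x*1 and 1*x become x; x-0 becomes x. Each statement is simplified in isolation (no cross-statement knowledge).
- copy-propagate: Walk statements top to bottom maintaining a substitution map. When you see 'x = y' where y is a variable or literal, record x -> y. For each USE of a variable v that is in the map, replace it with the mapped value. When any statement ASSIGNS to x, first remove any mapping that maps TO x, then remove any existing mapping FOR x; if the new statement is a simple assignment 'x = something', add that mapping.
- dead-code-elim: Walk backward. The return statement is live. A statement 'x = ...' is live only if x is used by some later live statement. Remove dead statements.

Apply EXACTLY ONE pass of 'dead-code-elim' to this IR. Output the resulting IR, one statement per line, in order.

Answer: x = 0 - 2
return x

Derivation:
Applying dead-code-elim statement-by-statement:
  [6] return x  -> KEEP (return); live=['x']
  [5] z = d  -> DEAD (z not live)
  [4] d = x  -> DEAD (d not live)
  [3] t = 4 + x  -> DEAD (t not live)
  [2] x = 0 - 2  -> KEEP; live=[]
  [1] a = 2  -> DEAD (a not live)
Result (2 stmts):
  x = 0 - 2
  return x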